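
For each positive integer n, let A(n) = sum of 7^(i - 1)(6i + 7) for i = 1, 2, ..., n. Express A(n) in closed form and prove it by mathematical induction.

We claim A(n) = 7^n(n + 1) - 1 for all n ≥ 1.
Base step (n = 1): A(1) = 13, and the closed form gives 13. They agree.
Suppose the result is true for n = i, so A(i) = 7^i(i + 1) - 1.
Then A(i+1) = A(i) + (7^i(6i + 13)) = (7^i(i + 1) - 1) + (7^i(6i + 13)).
Simplifying, A(i+1) = 7·7^i·i + 14·7^i - 1 = 7^(i+1)((i+1) + 1) - 1,
which is the closed form with n = i+1.
By induction, the statement is established for all n ≥ 1.

A(n) = 7^n(n + 1) - 1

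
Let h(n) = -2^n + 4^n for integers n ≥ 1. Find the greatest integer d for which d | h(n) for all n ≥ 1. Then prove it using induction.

Computing the first values: h(1) = 2 and h(2) = 12; gcd(2, 12) = 2, so d ≤ 2.
We prove 2 | -2^n + 4^n for all n ≥ 1 by induction on n.
Base case (n = 1): h(1) = 2 = 2·(1), so 2 | h(1).
Inductive step: assume the claim holds for n = p, i.e. 2 | h(p). Then
4^{p+1} − 2^{p+1} = 4·4^p − 2·2^p = 4·(4^p − 2^p) + (2)·2^p. The first term is divisible by 2 by the inductive hypothesis, and the second term (2)·2^p is divisible by 2 since 2 | 2. Hence 2 | h(p+1).
By induction, the statement is established for all n ≥ 1.
Therefore the largest such d is 2.

d = 2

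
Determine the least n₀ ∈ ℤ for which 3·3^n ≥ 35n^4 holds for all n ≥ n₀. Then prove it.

n₀ = 11

At n = 10: 177147 < 350000, so the inequality fails and n₀ ≥ 11. We prove 3·3^n ≥ 35n^4 for all n ≥ 11.
Base case (n = 11): 3·3^n = 531441 and 35n^4 = 512435, so 531441 ≥ 512435.
For the inductive step, assume it holds for an arbitrary p ≥ 11, so 3·3^p ≥ 35p^4.
Then 3·3^(p + 1) = 3·(3·3^p) ≥ 3·(35p^4).
Also, for p ≥ 11 we have 3·(35p^4) ≥ 35(p+1)^4, since 3 ≥ (1 + 1/p)^4 for all p ≥ 11.
Combining, 3·3^(p + 1) ≥ 35(p+1)^4.
By the principle of mathematical induction, the result holds for all n ≥ 11.
Hence the smallest such n₀ is 11.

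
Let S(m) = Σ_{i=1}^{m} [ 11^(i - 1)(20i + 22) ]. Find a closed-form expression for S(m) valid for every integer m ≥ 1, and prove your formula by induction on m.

We claim S(m) = 2·11^m(m + 1) - 2 for all m ≥ 1.
Base case (m = 1): S(1) = 42, and the closed form gives 42. They agree.
For the inductive step, assume it holds for an arbitrary i ≥ 1, so S(i) = 2·11^i(i + 1) - 2.
Then S(i+1) = S(i) + (11^i(20i + 42)) = (2·11^i(i + 1) - 2) + (11^i(20i + 42)).
Simplifying, S(i+1) = 22·11^i·i + 44·11^i - 2 = 2·11^(i+1)((i+1) + 1) - 2,
which is the closed form with m = i+1.
Hence, by induction on m, the claim holds for every m ≥ 1.

S(m) = 2·11^m(m + 1) - 2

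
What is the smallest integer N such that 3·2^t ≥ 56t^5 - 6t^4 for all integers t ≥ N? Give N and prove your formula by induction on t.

At t = 28: 805306368 < 960092672, so the inequality fails and N ≥ 29. We prove 3·2^t ≥ 56t^5 - 6t^4 for all t ≥ 29.
When t = 29: 3·2^t = 1610612736 and 56t^5 - 6t^4 = 1144380658, so 1610612736 ≥ 1144380658.
Suppose the result is true for t = m, so 3·2^m ≥ 56m^5 - 6m^4.
Then 3·2^(m + 1) = 2·(3·2^m) ≥ 2·(56m^5 - 6m^4).
Also, for m ≥ 29 we have 2·(56m^5 - 6m^4) ≥ 56(m+1)^5 - 6(m+1)^4, since 2·(56m^5 - 6m^4) − (56(m+1)^5 - 6(m+1)^4) = 56m^5 - 286m^4 - 536m^3 - 524m^2 - 256m - 50, which is nonnegative for all m ≥ 29.
Combining, 3·2^(m + 1) ≥ 56(m+1)^5 - 6(m+1)^4.
By induction, the statement is established for all t ≥ 29.
Hence the smallest such N is 29.

N = 29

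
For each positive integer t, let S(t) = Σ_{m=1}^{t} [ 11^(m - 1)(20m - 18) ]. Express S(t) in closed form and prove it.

We claim S(t) = 2·11^t(t - 1) + 2 for all t ≥ 1.
For the base case t = 1: S(1) = 2, and the closed form gives 2. They agree.
Suppose the result is true for t = m, so S(m) = 2·11^m(m - 1) + 2.
Then S(m+1) = S(m) + (11^m(20m + 2)) = (2·11^m(m - 1) + 2) + (11^m(20m + 2)).
Simplifying, S(m+1) = 22·11^m·m + 2 = 2·11^(m+1)((m+1) - 1) + 2,
which is the closed form with t = m+1.
By induction, the statement is established for all t ≥ 1.

S(t) = 2·11^t(t - 1) + 2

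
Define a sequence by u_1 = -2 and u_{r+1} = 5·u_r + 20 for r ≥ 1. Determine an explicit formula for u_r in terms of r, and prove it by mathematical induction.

u_r = 3·5^(r - 1) - 5

Computing the first terms: u_1 = -2, u_2 = 10, u_3 = 70. This suggests u_r = 3·5^(r - 1) - 5.
Base step (r = 1): the formula gives -2 = -2 = u_1.
Inductive step: assume the claim holds for r = p, so u_p = 3·5^(p - 1) - 5.
Then u_{p+1} = 5·u_p + 20 = 5·(3·5^(p - 1) - 5) + 20 = 3·5^p - 5 = 3·5^((p+1) - 1) - 5,
which is the claimed formula at r = p+1.
By the principle of mathematical induction, the result holds for all r ≥ 1.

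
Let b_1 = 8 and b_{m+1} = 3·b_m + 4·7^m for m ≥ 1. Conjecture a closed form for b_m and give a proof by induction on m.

b_m = 3^(m - 1) + 7^m

Computing the first terms: b_1 = 8, b_2 = 52, b_3 = 352. This suggests b_m = 3^(m - 1) + 7^m.
When m = 1: the formula gives 8 = 8 = b_1.
Inductive step: assume the claim holds for m = p, so b_p = 3^(p - 1) + 7^p.
Then b_{p+1} = 3·b_p + 4·7^p = 3·(3^(p - 1) + 7^p) + 4·7^p = 3^p + 7^(p + 1) = 3^((p+1) - 1) + 7^(p+1),
which is the claimed formula at m = p+1.
This completes the induction.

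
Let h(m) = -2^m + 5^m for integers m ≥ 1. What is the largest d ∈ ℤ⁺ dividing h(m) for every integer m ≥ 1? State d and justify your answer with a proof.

d = 3

Computing the first values: h(1) = 3 and h(2) = 21; gcd(3, 21) = 3, so d ≤ 3.
We prove 3 | -2^m + 5^m for all m ≥ 1 by induction on m.
When m = 1: h(1) = 3 = 3·(1), so 3 | h(1).
Inductive step: assume the claim holds for m = k, i.e. 3 | h(k). Then
5^{k+1} − 2^{k+1} = 5·5^k − 2·2^k = 5·(5^k − 2^k) + (3)·2^k. The first term is divisible by 3 by the inductive hypothesis, and the second term (3)·2^k is divisible by 3 since 3 | 3. Hence 3 | h(k+1).
By the principle of mathematical induction, the result holds for all m ≥ 1.
Therefore the largest such d is 3.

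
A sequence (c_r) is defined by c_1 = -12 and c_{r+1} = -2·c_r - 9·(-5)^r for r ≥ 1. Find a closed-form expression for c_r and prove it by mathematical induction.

Computing the first terms: c_1 = -12, c_2 = 69, c_3 = -363. This suggests c_r = 3(-2)^(r - 1) + 3(-5)^r.
Base case (r = 1): the formula gives -12 = -12 = c_1.
Inductive step: assume the claim holds for r = m, so c_m = 3(-2)^(m - 1) + 3(-5)^m.
Then c_{m+1} = -2·c_m - 9·(-5)^m = -2·(3(-2)^(m - 1) + 3(-5)^m) - 9·(-5)^m = 3(-2)^m + 3(-5)^(m + 1) = 3(-2)^((m+1) - 1) + 3(-5)^(m+1),
which is the claimed formula at r = m+1.
Hence, by induction on r, the claim holds for every r ≥ 1.

c_r = 3(-2)^(r - 1) + 3(-5)^r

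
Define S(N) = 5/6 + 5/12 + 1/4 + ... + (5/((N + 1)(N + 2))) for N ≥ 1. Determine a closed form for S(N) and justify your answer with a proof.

S(N) = 5N/(2(N + 2))

We claim S(N) = 5N/(2(N + 2)) for all N ≥ 1.
Base case (N = 1): S(1) = 5/6, and the closed form gives 5/6. They agree.
Inductive step: suppose the statement holds for some j ≥ 1, so S(j) = 5j/(2(j + 2)).
Then S(j+1) = S(j) + (5/((j + 2)(j + 3))) = (5j/(2(j + 2))) + (5/((j + 2)(j + 3))).
Simplifying, S(j+1) = 5(j + 1)/(2(j + 3)) = 5(j+1)/(2((j+1) + 2)),
which is the closed form with N = j+1.
By the principle of mathematical induction, the result holds for all N ≥ 1.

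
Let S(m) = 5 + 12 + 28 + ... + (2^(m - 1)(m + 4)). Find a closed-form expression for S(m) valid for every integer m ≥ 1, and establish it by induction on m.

We claim S(m) = 2^m(m + 3) - 3 for all m ≥ 1.
Base step (m = 1): S(1) = 5, and the closed form gives 5. They agree.
For the inductive step, assume it holds for an arbitrary k ≥ 1, so S(k) = 2^k(k + 3) - 3.
Then S(k+1) = S(k) + (2^k(k + 5)) = (2^k(k + 3) - 3) + (2^k(k + 5)).
Simplifying, S(k+1) = 2^(k + 1)k + 2^(k + 3) - 3 = 2^(k+1)((k+1) + 3) - 3,
which is the closed form with m = k+1.
Hence, by induction on m, the claim holds for every m ≥ 1.

S(m) = 2^m(m + 3) - 3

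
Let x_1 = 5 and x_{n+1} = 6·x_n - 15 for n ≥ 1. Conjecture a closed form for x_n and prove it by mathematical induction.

Computing the first terms: x_1 = 5, x_2 = 15, x_3 = 75. This suggests x_n = 2·6^(n - 1) + 3.
Base step (n = 1): the formula gives 5 = 5 = x_1.
Inductive step: suppose the statement holds for some j ≥ 1, so x_j = 2·6^(j - 1) + 3.
Then x_{j+1} = 6·x_j - 15 = 6·(2·6^(j - 1) + 3) - 15 = 2·6^j + 3 = 2·6^((j+1) - 1) + 3,
which is the claimed formula at n = j+1.
By induction, the statement is established for all n ≥ 1.

x_n = 2·6^(n - 1) + 3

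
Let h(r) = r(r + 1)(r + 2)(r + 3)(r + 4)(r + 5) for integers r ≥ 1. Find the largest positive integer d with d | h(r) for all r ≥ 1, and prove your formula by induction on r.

d = 720

Computing the first values: h(1) = 720 and h(2) = 5040; gcd(720, 5040) = 720, so d ≤ 720.
We prove 720 | r(r + 1)(r + 2)(r + 3)(r + 4)(r + 5) for all r ≥ 1 by induction on r.
Base step (r = 1): h(1) = 720 = 720·(1), so 720 | h(1).
Suppose the result is true for r = m, i.e. 720 | h(m). Then
h(m+1) − h(m) = (m+1)·(m+2)·(m+3)·(m+4)·(m+5)·(m+6) − m·(m+1)·(m+2)·(m+3)·(m+4)·(m+5) = (m+1)·(m+2)·(m+3)·(m+4)·(m+5)·[(m+6) − m] = 6·(m+1)·(m+2)·(m+3)·(m+4)·(m+5). The product of 5 consecutive integers is divisible by (5)! = 120, so h(m+1) − h(m) is divisible by 6·120 = 720. By the inductive hypothesis 720 | h(m), hence 720 | h(m+1).
This completes the induction.
Therefore the largest such d is 720.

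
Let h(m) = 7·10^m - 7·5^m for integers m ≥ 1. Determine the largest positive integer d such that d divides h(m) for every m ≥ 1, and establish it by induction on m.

d = 35

Computing the first values: h(1) = 35 and h(2) = 525; gcd(35, 525) = 35, so d ≤ 35.
We prove 35 | 7·10^m - 7·5^m for all m ≥ 1 by induction on m.
For the base case m = 1: h(1) = 35 = 35·(1), so 35 | h(1).
Inductive step: assume the claim holds for m = i, i.e. 35 | h(i). Then
h(i+1) − 10·h(i) = (7·10^(i+1) - 7·5^(i+1)) − 10·(7·10^i - 7·5^i) = (-7)·5^i·(5 − 10) = (35)·5^i. Since 35 | h(i) by the inductive hypothesis, 35 | 10·h(i); and 35 | 35 since 35 = 35·1. Therefore 35 | h(i+1).
By the principle of mathematical induction, the result holds for all m ≥ 1.
Therefore the largest such d is 35.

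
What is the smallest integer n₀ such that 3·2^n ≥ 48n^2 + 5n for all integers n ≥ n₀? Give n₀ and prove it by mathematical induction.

n₀ = 11

At n = 10: 3072 < 4850, so the inequality fails and n₀ ≥ 11. We prove 3·2^n ≥ 48n^2 + 5n for all n ≥ 11.
Base case (n = 11): 3·2^n = 6144 and 48n^2 + 5n = 5863, so 6144 ≥ 5863.
Inductive step: suppose the statement holds for some r ≥ 11, so 3·2^r ≥ 48r^2 + 5r.
Then 3·2^(r + 1) = 2·(3·2^r) ≥ 2·(48r^2 + 5r).
Also, for r ≥ 11 we have 2·(48r^2 + 5r) ≥ 48(r+1)^2 + 5(r+1), since 2·(48r^2 + 5r) − (48(r+1)^2 + 5(r+1)) = 48r^2 - 91r - 53, which is nonnegative for all r ≥ 11.
Combining, 3·2^(r + 1) ≥ 48(r+1)^2 + 5(r+1).
This completes the induction.
Hence the smallest such n₀ is 11.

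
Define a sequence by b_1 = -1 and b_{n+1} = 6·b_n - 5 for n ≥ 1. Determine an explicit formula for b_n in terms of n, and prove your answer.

Computing the first terms: b_1 = -1, b_2 = -11, b_3 = -71. This suggests b_n = -2·6^(n - 1) + 1.
For the base case n = 1: the formula gives -1 = -1 = b_1.
Suppose the result is true for n = k, so b_k = -2·6^(k - 1) + 1.
Then b_{k+1} = 6·b_k - 5 = 6·(-2·6^(k - 1) + 1) - 5 = -2·6^k + 1 = -2·6^((k+1) - 1) + 1,
which is the claimed formula at n = k+1.
This completes the induction.

b_n = -2·6^(n - 1) + 1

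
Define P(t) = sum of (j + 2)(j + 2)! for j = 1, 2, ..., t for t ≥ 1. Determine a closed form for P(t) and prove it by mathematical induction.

We claim P(t) = (t + 3)! - 6 for all t ≥ 1.
Base case (t = 1): P(1) = 18, and the closed form gives 18. They agree.
For the inductive step, assume it holds for an arbitrary j ≥ 1, so P(j) = (j + 3)! - 6.
Then P(j+1) = P(j) + ((j + 3)(j + 3)!) = ((j + 3)! - 6) + ((j + 3)(j + 3)!).
Simplifying, P(j+1) = ((j+1) + 3)! - 6,
which is the closed form with t = j+1.
By induction, the statement is established for all t ≥ 1.

P(t) = (t + 3)! - 6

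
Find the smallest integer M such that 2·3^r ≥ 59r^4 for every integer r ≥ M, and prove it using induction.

At r = 12: 1062882 < 1223424, so the inequality fails and M ≥ 13. We prove 2·3^r ≥ 59r^4 for all r ≥ 13.
Base step (r = 13): 2·3^r = 3188646 and 59r^4 = 1685099, so 3188646 ≥ 1685099.
For the inductive step, assume it holds for an arbitrary j ≥ 13, so 2·3^j ≥ 59j^4.
Then 2·3^(j + 1) = 3·(2·3^j) ≥ 3·(59j^4).
Also, for j ≥ 13 we have 3·(59j^4) ≥ 59(j+1)^4, since 3 ≥ (1 + 1/j)^4 for all j ≥ 13.
Combining, 2·3^(j + 1) ≥ 59(j+1)^4.
This completes the induction.
Hence the smallest such M is 13.

M = 13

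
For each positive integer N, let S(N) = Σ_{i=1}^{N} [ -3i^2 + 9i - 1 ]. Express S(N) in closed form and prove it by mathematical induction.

We claim S(N) = -N(N^2 - 3N - 3) for all N ≥ 1.
When N = 1: S(1) = 5, and the closed form gives 5. They agree.
Inductive step: suppose the statement holds for some i ≥ 1, so S(i) = i(-i^2 + 3i + 3).
Then S(i+1) = S(i) + (-3i^2 + 3i + 5) = (i(-i^2 + 3i + 3)) + (-3i^2 + 3i + 5).
Simplifying, S(i+1) = -(i + 1)(i^2 - i - 5) = -(i+1)((i+1)^2 - 3(i+1) - 3),
which is the closed form with N = i+1.
By induction, the statement is established for all N ≥ 1.

S(N) = -N(N^2 - 3N - 3)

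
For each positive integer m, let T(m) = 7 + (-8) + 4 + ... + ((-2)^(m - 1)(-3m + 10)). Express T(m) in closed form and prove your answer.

We claim T(m) = (-2)^m(m - 3) + 3 for all m ≥ 1.
For the base case m = 1: T(1) = 7, and the closed form gives 7. They agree.
Suppose the result is true for m = p, so T(p) = (-2)^p(p - 3) + 3.
Then T(p+1) = T(p) + ((-2)^p(-3p + 7)) = ((-2)^p(p - 3) + 3) + ((-2)^p(-3p + 7)).
Simplifying, T(p+1) = (-2)^(p + 1)p + (-2)^(p + 2) + 3 = (-2)^(p+1)((p+1) - 3) + 3,
which is the closed form with m = p+1.
Hence, by induction on m, the claim holds for every m ≥ 1.

T(m) = (-2)^m(m - 3) + 3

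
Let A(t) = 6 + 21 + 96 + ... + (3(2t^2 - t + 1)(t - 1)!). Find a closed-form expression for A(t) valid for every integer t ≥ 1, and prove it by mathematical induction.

We claim A(t) = (6t + 3)t! - 3 for all t ≥ 1.
For the base case t = 1: A(1) = 6, and the closed form gives 6. They agree.
For the inductive step, assume it holds for an arbitrary j ≥ 1, so A(j) = (6j + 3)j! - 3.
Then A(j+1) = A(j) + (3(2j^2 + 3j + 2)j!) = ((6j + 3)j! - 3) + (3(2j^2 + 3j + 2)j!).
Simplifying, A(j+1) = (6(j+1) + 3)(j+1)! - 3,
which is the closed form with t = j+1.
Hence, by induction on t, the claim holds for every t ≥ 1.

A(t) = (6t + 3)t! - 3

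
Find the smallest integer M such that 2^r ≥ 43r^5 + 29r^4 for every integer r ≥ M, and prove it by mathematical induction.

At r = 29: 536870912 < 902490556, so the inequality fails and M ≥ 30. We prove 2^r ≥ 43r^5 + 29r^4 for all r ≥ 30.
For the base case r = 30: 2^r = 1073741824 and 43r^5 + 29r^4 = 1068390000, so 1073741824 ≥ 1068390000.
For the inductive step, assume it holds for an arbitrary m ≥ 30, so 2^m ≥ 43m^5 + 29m^4.
Then 2^(m + 1) = 2·(2^m) ≥ 2·(43m^5 + 29m^4).
Also, for m ≥ 30 we have 2·(43m^5 + 29m^4) ≥ 43(m+1)^5 + 29(m+1)^4, since 2·(43m^5 + 29m^4) − (43(m+1)^5 + 29(m+1)^4) = 43m^5 - 186m^4 - 546m^3 - 604m^2 - 331m - 72, which is nonnegative for all m ≥ 30.
Combining, 2^(m + 1) ≥ 43(m+1)^5 + 29(m+1)^4.
Hence, by induction on r, the claim holds for every r ≥ 30.
Hence the smallest such M is 30.

M = 30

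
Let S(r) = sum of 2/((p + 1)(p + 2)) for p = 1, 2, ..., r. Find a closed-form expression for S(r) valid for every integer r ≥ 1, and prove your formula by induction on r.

We claim S(r) = r/(r + 2) for all r ≥ 1.
Base step (r = 1): S(1) = 1/3, and the closed form gives 1/3. They agree.
Suppose the result is true for r = p, so S(p) = p/(p + 2).
Then S(p+1) = S(p) + (2/((p + 2)(p + 3))) = (p/(p + 2)) + (2/((p + 2)(p + 3))).
Simplifying, S(p+1) = (p + 1)/(p + 3) = (p+1)/((p+1) + 2),
which is the closed form with r = p+1.
By the principle of mathematical induction, the result holds for all r ≥ 1.

S(r) = r/(r + 2)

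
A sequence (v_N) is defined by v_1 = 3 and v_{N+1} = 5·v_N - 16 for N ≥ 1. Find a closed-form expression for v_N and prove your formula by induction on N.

Computing the first terms: v_1 = 3, v_2 = -1, v_3 = -21. This suggests v_N = -5^(N - 1) + 4.
Base step (N = 1): the formula gives 3 = 3 = v_1.
For the inductive step, assume it holds for an arbitrary k ≥ 1, so v_k = -5^(k - 1) + 4.
Then v_{k+1} = 5·v_k - 16 = 5·(-5^(k - 1) + 4) - 16 = -5^k + 4 = -5^((k+1) - 1) + 4,
which is the claimed formula at N = k+1.
This completes the induction.

v_N = -5^(N - 1) + 4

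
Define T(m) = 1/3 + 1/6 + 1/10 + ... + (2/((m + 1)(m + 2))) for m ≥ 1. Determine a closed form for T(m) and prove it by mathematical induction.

We claim T(m) = m/(m + 2) for all m ≥ 1.
Base step (m = 1): T(1) = 1/3, and the closed form gives 1/3. They agree.
For the inductive step, assume it holds for an arbitrary p ≥ 1, so T(p) = p/(p + 2).
Then T(p+1) = T(p) + (2/((p + 2)(p + 3))) = (p/(p + 2)) + (2/((p + 2)(p + 3))).
Simplifying, T(p+1) = (p + 1)/(p + 3) = (p+1)/((p+1) + 2),
which is the closed form with m = p+1.
By induction, the statement is established for all m ≥ 1.

T(m) = m/(m + 2)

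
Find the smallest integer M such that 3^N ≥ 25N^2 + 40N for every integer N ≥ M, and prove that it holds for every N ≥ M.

At N = 6: 729 < 1140, so the inequality fails and M ≥ 7. We prove 3^N ≥ 25N^2 + 40N for all N ≥ 7.
When N = 7: 3^N = 2187 and 25N^2 + 40N = 1505, so 2187 ≥ 1505.
Suppose the result is true for N = r, so 3^r ≥ 25r^2 + 40r.
Then 3^(r + 1) = 3·(3^r) ≥ 3·(25r^2 + 40r).
Also, for r ≥ 7 we have 3·(25r^2 + 40r) ≥ 25(r+1)^2 + 40(r+1), since 3·(25r^2 + 40r) − (25(r+1)^2 + 40(r+1)) = 50r^2 + 30r - 65, which is nonnegative for all r ≥ 7.
Combining, 3^(r + 1) ≥ 25(r+1)^2 + 40(r+1).
By the principle of mathematical induction, the result holds for all N ≥ 7.
Hence the smallest such M is 7.

M = 7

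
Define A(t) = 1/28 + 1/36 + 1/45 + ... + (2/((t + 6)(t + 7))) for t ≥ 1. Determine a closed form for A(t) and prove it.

A(t) = 2t/(7(t + 7))

We claim A(t) = 2t/(7(t + 7)) for all t ≥ 1.
Base step (t = 1): A(1) = 1/28, and the closed form gives 1/28. They agree.
Inductive step: assume the claim holds for t = k, so A(k) = 2k/(7(k + 7)).
Then A(k+1) = A(k) + (2/((k + 7)(k + 8))) = (2k/(7(k + 7))) + (2/((k + 7)(k + 8))).
Simplifying, A(k+1) = 2(k + 1)/(7(k + 8)) = 2(k+1)/(7((k+1) + 7)),
which is the closed form with t = k+1.
Hence, by induction on t, the claim holds for every t ≥ 1.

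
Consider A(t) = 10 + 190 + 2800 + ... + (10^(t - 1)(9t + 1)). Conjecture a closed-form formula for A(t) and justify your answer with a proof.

A(t) = 10^t·t

We claim A(t) = 10^t·t for all t ≥ 1.
Base case (t = 1): A(1) = 10, and the closed form gives 10. They agree.
For the inductive step, assume it holds for an arbitrary p ≥ 1, so A(p) = 10^p·p.
Then A(p+1) = A(p) + (10^p(9p + 10)) = (10^p·p) + (10^p(9p + 10)).
Simplifying, A(p+1) = 10^(p + 1)(p + 1) = 10^(p+1)·(p+1),
which is the closed form with t = p+1.
By induction, the statement is established for all t ≥ 1.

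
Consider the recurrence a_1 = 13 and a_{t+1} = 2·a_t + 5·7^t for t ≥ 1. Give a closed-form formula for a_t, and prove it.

a_t = 3·2^t + 7^t

Computing the first terms: a_1 = 13, a_2 = 61, a_3 = 367. This suggests a_t = 3·2^t + 7^t.
Base case (t = 1): the formula gives 13 = 13 = a_1.
Inductive step: suppose the statement holds for some i ≥ 1, so a_i = 3·2^i + 7^i.
Then a_{i+1} = 2·a_i + 5·7^i = 2·(3·2^i + 7^i) + 5·7^i = 3·2^(i + 1) + 7^(i + 1),
which is the claimed formula at t = i+1.
By induction, the statement is established for all t ≥ 1.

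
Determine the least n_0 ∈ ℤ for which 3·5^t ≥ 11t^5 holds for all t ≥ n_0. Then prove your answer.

At t = 6: 46875 < 85536, so the inequality fails and n_0 ≥ 7. We prove 3·5^t ≥ 11t^5 for all t ≥ 7.
Base step (t = 7): 3·5^t = 234375 and 11t^5 = 184877, so 234375 ≥ 184877.
Suppose the result is true for t = j, so 3·5^j ≥ 11j^5.
Then 3·5^(j + 1) = 5·(3·5^j) ≥ 5·(11j^5).
Also, for j ≥ 7 we have 5·(11j^5) ≥ 11(j+1)^5, since 5 ≥ (1 + 1/j)^5 for all j ≥ 7.
Combining, 3·5^(j + 1) ≥ 11(j+1)^5.
By induction, the statement is established for all t ≥ 7.
Hence the smallest such n_0 is 7.

n_0 = 7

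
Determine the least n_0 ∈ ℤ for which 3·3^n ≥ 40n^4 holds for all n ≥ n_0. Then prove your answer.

n_0 = 12

At n = 11: 531441 < 585640, so the inequality fails and n_0 ≥ 12. We prove 3·3^n ≥ 40n^4 for all n ≥ 12.
For the base case n = 12: 3·3^n = 1594323 and 40n^4 = 829440, so 1594323 ≥ 829440.
Inductive step: suppose the statement holds for some p ≥ 12, so 3·3^p ≥ 40p^4.
Then 3·3^(p + 1) = 3·(3·3^p) ≥ 3·(40p^4).
Also, for p ≥ 12 we have 3·(40p^4) ≥ 40(p+1)^4, since 3 ≥ (1 + 1/p)^4 for all p ≥ 12.
Combining, 3·3^(p + 1) ≥ 40(p+1)^4.
By induction, the statement is established for all n ≥ 12.
Hence the smallest such n_0 is 12.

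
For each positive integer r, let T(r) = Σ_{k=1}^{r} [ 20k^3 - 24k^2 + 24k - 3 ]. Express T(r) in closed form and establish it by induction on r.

T(r) = r(5r^3 + 2r^2 + 5r + 5)

We claim T(r) = r(5r^3 + 2r^2 + 5r + 5) for all r ≥ 1.
Base case (r = 1): T(1) = 17, and the closed form gives 17. They agree.
Inductive step: assume the claim holds for r = k, so T(k) = k(5k^3 + 2k^2 + 5k + 5).
Then T(k+1) = T(k) + (20k^3 + 36k^2 + 36k + 17) = (k(5k^3 + 2k^2 + 5k + 5)) + (20k^3 + 36k^2 + 36k + 17).
Simplifying, T(k+1) = (k + 1)(5k^3 + 17k^2 + 24k + 17) = (k+1)(5(k+1)^3 + 2(k+1)^2 + 5(k+1) + 5),
which is the closed form with r = k+1.
This completes the induction.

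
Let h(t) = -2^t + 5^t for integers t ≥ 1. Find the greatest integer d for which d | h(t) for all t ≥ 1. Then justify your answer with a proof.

d = 3

Computing the first values: h(1) = 3 and h(2) = 21; gcd(3, 21) = 3, so d ≤ 3.
We prove 3 | -2^t + 5^t for all t ≥ 1 by induction on t.
When t = 1: h(1) = 3 = 3·(1), so 3 | h(1).
Inductive step: assume the claim holds for t = p, i.e. 3 | h(p). Then
5^{p+1} − 2^{p+1} = 5·5^p − 2·2^p = 5·(5^p − 2^p) + (3)·2^p. The first term is divisible by 3 by the inductive hypothesis, and the second term (3)·2^p is divisible by 3 since 3 | 3. Hence 3 | h(p+1).
Hence, by induction on t, the claim holds for every t ≥ 1.
Therefore the largest such d is 3.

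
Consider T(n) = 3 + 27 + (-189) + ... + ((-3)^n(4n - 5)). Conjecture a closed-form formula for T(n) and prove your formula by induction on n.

We claim T(n) = 3(-3)^n(n - 1) + 3 for all n ≥ 1.
Base case (n = 1): T(1) = 3, and the closed form gives 3. They agree.
Inductive step: suppose the statement holds for some p ≥ 1, so T(p) = 3(-3)^p(p - 1) + 3.
Then T(p+1) = T(p) + ((-3)^(p + 1)(4p - 1)) = (3(-3)^p(p - 1) + 3) + ((-3)^(p + 1)(4p - 1)).
Simplifying, T(p+1) = -9(-3)^p·p + 3 = 3(-3)^(p+1)((p+1) - 1) + 3,
which is the closed form with n = p+1.
By induction, the statement is established for all n ≥ 1.

T(n) = 3(-3)^n(n - 1) + 3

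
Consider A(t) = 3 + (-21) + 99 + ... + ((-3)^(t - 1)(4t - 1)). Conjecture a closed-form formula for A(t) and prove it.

A(t) = -(-3)^t·t

We claim A(t) = -(-3)^t·t for all t ≥ 1.
For the base case t = 1: A(1) = 3, and the closed form gives 3. They agree.
For the inductive step, assume it holds for an arbitrary p ≥ 1, so A(p) = -(-3)^p·p.
Then A(p+1) = A(p) + ((-3)^p(4p + 3)) = (-(-3)^p·p) + ((-3)^p(4p + 3)).
Simplifying, A(p+1) = 3(-3)^p(p + 1) = -(-3)^(p+1)·(p+1),
which is the closed form with t = p+1.
By induction, the statement is established for all t ≥ 1.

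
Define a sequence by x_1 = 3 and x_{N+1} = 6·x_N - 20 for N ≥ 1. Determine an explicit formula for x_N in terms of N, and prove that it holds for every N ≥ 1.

Computing the first terms: x_1 = 3, x_2 = -2, x_3 = -32. This suggests x_N = -6^(N - 1) + 4.
Base step (N = 1): the formula gives 3 = 3 = x_1.
Suppose the result is true for N = i, so x_i = -6^(i - 1) + 4.
Then x_{i+1} = 6·x_i - 20 = 6·(-6^(i - 1) + 4) - 20 = -6^i + 4 = -6^((i+1) - 1) + 4,
which is the claimed formula at N = i+1.
By the principle of mathematical induction, the result holds for all N ≥ 1.

x_N = -6^(N - 1) + 4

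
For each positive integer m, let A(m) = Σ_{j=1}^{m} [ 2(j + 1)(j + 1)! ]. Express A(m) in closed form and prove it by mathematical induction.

We claim A(m) = 2(m + 2)! - 4 for all m ≥ 1.
For the base case m = 1: A(1) = 8, and the closed form gives 8. They agree.
Inductive step: assume the claim holds for m = j, so A(j) = 2(j + 2)! - 4.
Then A(j+1) = A(j) + (2(j + 2)(j + 2)!) = (2(j + 2)! - 4) + (2(j + 2)(j + 2)!).
Simplifying, A(j+1) = 2((j+1) + 2)! - 4,
which is the closed form with m = j+1.
This completes the induction.

A(m) = 2(m + 2)! - 4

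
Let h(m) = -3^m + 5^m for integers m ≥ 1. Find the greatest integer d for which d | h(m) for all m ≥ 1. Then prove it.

d = 2

Computing the first values: h(1) = 2 and h(2) = 16; gcd(2, 16) = 2, so d ≤ 2.
We prove 2 | -3^m + 5^m for all m ≥ 1 by induction on m.
Base step (m = 1): h(1) = 2 = 2·(1), so 2 | h(1).
Suppose the result is true for m = i, i.e. 2 | h(i). Then
5^{i+1} − 3^{i+1} = 5·5^i − 3·3^i = 5·(5^i − 3^i) + (2)·3^i. The first term is divisible by 2 by the inductive hypothesis, and the second term (2)·3^i is divisible by 2 since 2 | 2. Hence 2 | h(i+1).
Hence, by induction on m, the claim holds for every m ≥ 1.
Therefore the largest such d is 2.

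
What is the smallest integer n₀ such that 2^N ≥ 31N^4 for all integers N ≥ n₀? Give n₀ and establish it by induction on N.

At N = 23: 8388608 < 8675071, so the inequality fails and n₀ ≥ 24. We prove 2^N ≥ 31N^4 for all N ≥ 24.
When N = 24: 2^N = 16777216 and 31N^4 = 10285056, so 16777216 ≥ 10285056.
Inductive step: assume the claim holds for N = i, so 2^i ≥ 31i^4.
Then 2^(i + 1) = 2·(2^i) ≥ 2·(31i^4).
Also, for i ≥ 24 we have 2·(31i^4) ≥ 31(i+1)^4, since 2 ≥ (1 + 1/i)^4 for all i ≥ 24.
Combining, 2^(i + 1) ≥ 31(i+1)^4.
By induction, the statement is established for all N ≥ 24.
Hence the smallest such n₀ is 24.

n₀ = 24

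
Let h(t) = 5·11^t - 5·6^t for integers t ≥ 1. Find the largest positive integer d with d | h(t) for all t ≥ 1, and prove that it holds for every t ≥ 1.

Computing the first values: h(1) = 25 and h(2) = 425; gcd(25, 425) = 25, so d ≤ 25.
We prove 25 | 5·11^t - 5·6^t for all t ≥ 1 by induction on t.
Base case (t = 1): h(1) = 25 = 25·(1), so 25 | h(1).
For the inductive step, assume it holds for an arbitrary i ≥ 1, i.e. 25 | h(i). Then
h(i+1) − 11·h(i) = (5·11^(i+1) - 5·6^(i+1)) − 11·(5·11^i - 5·6^i) = (-5)·6^i·(6 − 11) = (25)·6^i. Since 25 | h(i) by the inductive hypothesis, 25 | 11·h(i); and 25 | 25 since 25 = 25·1. Therefore 25 | h(i+1).
By the principle of mathematical induction, the result holds for all t ≥ 1.
Therefore the largest such d is 25.

d = 25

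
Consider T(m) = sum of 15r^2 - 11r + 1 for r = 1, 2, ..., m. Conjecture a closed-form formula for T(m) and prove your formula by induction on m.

T(m) = m(5m^2 + 2m - 2)

We claim T(m) = m(5m^2 + 2m - 2) for all m ≥ 1.
Base step (m = 1): T(1) = 5, and the closed form gives 5. They agree.
Inductive step: assume the claim holds for m = r, so T(r) = r(5r^2 + 2r - 2).
Then T(r+1) = T(r) + (15r^2 + 19r + 5) = (r(5r^2 + 2r - 2)) + (15r^2 + 19r + 5).
Simplifying, T(r+1) = (r + 1)(5r^2 + 12r + 5) = (r+1)(5(r+1)^2 + 2(r+1) - 2),
which is the closed form with m = r+1.
By the principle of mathematical induction, the result holds for all m ≥ 1.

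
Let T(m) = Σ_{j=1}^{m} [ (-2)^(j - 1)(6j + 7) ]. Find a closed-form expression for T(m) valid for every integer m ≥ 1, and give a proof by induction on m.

We claim T(m) = -(-2)^m(2m + 3) + 3 for all m ≥ 1.
Base step (m = 1): T(1) = 13, and the closed form gives 13. They agree.
Suppose the result is true for m = j, so T(j) = -(-2)^j(2j + 3) + 3.
Then T(j+1) = T(j) + ((-2)^j(6j + 13)) = (-(-2)^j(2j + 3) + 3) + ((-2)^j(6j + 13)).
Simplifying, T(j+1) = 4(-2)^j·j + 10(-2)^j + 3 = -(-2)^(j+1)(2(j+1) + 3) + 3,
which is the closed form with m = j+1.
By induction, the statement is established for all m ≥ 1.

T(m) = -(-2)^m(2m + 3) + 3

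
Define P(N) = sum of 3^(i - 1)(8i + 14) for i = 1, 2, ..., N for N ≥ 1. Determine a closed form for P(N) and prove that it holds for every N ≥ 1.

We claim P(N) = 3^N(4N + 5) - 5 for all N ≥ 1.
For the base case N = 1: P(1) = 22, and the closed form gives 22. They agree.
Inductive step: assume the claim holds for N = i, so P(i) = 3^i(4i + 5) - 5.
Then P(i+1) = P(i) + (3^i(8i + 22)) = (3^i(4i + 5) - 5) + (3^i(8i + 22)).
Simplifying, P(i+1) = 12·3^i·i + 27·3^i - 5 = 3^(i+1)(4(i+1) + 5) - 5,
which is the closed form with N = i+1.
This completes the induction.

P(N) = 3^N(4N + 5) - 5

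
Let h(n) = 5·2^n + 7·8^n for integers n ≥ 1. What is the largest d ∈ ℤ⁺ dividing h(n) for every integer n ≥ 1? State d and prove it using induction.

Computing the first values: h(1) = 66 and h(2) = 468; gcd(66, 468) = 6, so d ≤ 6.
We prove 6 | 5·2^n + 7·8^n for all n ≥ 1 by induction on n.
Base step (n = 1): h(1) = 66 = 6·(11), so 6 | h(1).
Suppose the result is true for n = m, i.e. 6 | h(m). Then
h(m+1) − 8·h(m) = (5·2^(m+1) + 7·8^(m+1)) − 8·(5·2^m + 7·8^m) = (5)·2^m·(2 − 8) = (-30)·2^m. Since 6 | h(m) by the inductive hypothesis, 6 | 8·h(m); and 6 | -30 since -30 = 6·-5. Therefore 6 | h(m+1).
By the principle of mathematical induction, the result holds for all n ≥ 1.
Therefore the largest such d is 6.

d = 6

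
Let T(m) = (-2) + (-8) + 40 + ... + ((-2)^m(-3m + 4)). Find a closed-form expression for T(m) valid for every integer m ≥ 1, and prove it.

We claim T(m) = 2(-2)^m(-m + 1) - 2 for all m ≥ 1.
When m = 1: T(1) = -2, and the closed form gives -2. They agree.
For the inductive step, assume it holds for an arbitrary i ≥ 1, so T(i) = 2(-2)^i(-i + 1) - 2.
Then T(i+1) = T(i) + ((-2)^(i + 1)(-3i + 1)) = (2(-2)^i(-i + 1) - 2) + ((-2)^(i + 1)(-3i + 1)).
Simplifying, T(i+1) = 4(-2)^i·i - 2 = 2(-2)^(i+1)(-(i+1) + 1) - 2,
which is the closed form with m = i+1.
Hence, by induction on m, the claim holds for every m ≥ 1.

T(m) = 2(-2)^m(-m + 1) - 2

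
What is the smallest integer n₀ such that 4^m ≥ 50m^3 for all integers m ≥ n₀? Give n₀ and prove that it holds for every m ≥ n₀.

n₀ = 8

At m = 7: 16384 < 17150, so the inequality fails and n₀ ≥ 8. We prove 4^m ≥ 50m^3 for all m ≥ 8.
Base case (m = 8): 4^m = 65536 and 50m^3 = 25600, so 65536 ≥ 25600.
For the inductive step, assume it holds for an arbitrary r ≥ 8, so 4^r ≥ 50r^3.
Then 4^(r + 1) = 4·(4^r) ≥ 4·(50r^3).
Also, for r ≥ 8 we have 4·(50r^3) ≥ 50(r+1)^3, since 4 ≥ (1 + 1/r)^3 for all r ≥ 8.
Combining, 4^(r + 1) ≥ 50(r+1)^3.
By the principle of mathematical induction, the result holds for all m ≥ 8.
Hence the smallest such n₀ is 8.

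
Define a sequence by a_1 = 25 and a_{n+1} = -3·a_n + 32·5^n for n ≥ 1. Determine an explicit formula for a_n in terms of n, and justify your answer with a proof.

Computing the first terms: a_1 = 25, a_2 = 85, a_3 = 545. This suggests a_n = 5(-3)^(n - 1) + 4·5^n.
Base step (n = 1): the formula gives 25 = 25 = a_1.
Inductive step: suppose the statement holds for some p ≥ 1, so a_p = 5(-3)^(p - 1) + 4·5^p.
Then a_{p+1} = -3·a_p + 32·5^p = -3·(5(-3)^(p - 1) + 4·5^p) + 32·5^p = 5(-3)^p + 4·5^(p + 1) = 5(-3)^((p+1) - 1) + 4·5^(p+1),
which is the claimed formula at n = p+1.
By the principle of mathematical induction, the result holds for all n ≥ 1.

a_n = 5(-3)^(n - 1) + 4·5^n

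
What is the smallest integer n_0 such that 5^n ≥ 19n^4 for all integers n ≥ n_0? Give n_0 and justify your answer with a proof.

At n = 6: 15625 < 24624, so the inequality fails and n_0 ≥ 7. We prove 5^n ≥ 19n^4 for all n ≥ 7.
Base step (n = 7): 5^n = 78125 and 19n^4 = 45619, so 78125 ≥ 45619.
Suppose the result is true for n = m, so 5^m ≥ 19m^4.
Then 5^(m + 1) = 5·(5^m) ≥ 5·(19m^4).
Also, for m ≥ 7 we have 5·(19m^4) ≥ 19(m+1)^4, since 5 ≥ (1 + 1/m)^4 for all m ≥ 7.
Combining, 5^(m + 1) ≥ 19(m+1)^4.
Hence, by induction on n, the claim holds for every n ≥ 7.
Hence the smallest such n_0 is 7.

n_0 = 7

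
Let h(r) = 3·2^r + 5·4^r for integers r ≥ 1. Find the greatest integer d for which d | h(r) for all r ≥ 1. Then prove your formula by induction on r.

d = 2

Computing the first values: h(1) = 26 and h(2) = 92; gcd(26, 92) = 2, so d ≤ 2.
We prove 2 | 3·2^r + 5·4^r for all r ≥ 1 by induction on r.
For the base case r = 1: h(1) = 26 = 2·(13), so 2 | h(1).
For the inductive step, assume it holds for an arbitrary k ≥ 1, i.e. 2 | h(k). Then
h(k+1) − 4·h(k) = (3·2^(k+1) + 5·4^(k+1)) − 4·(3·2^k + 5·4^k) = (3)·2^k·(2 − 4) = (-6)·2^k. Since 2 | h(k) by the inductive hypothesis, 2 | 4·h(k); and 2 | -6 since -6 = 2·-3. Therefore 2 | h(k+1).
By the principle of mathematical induction, the result holds for all r ≥ 1.
Therefore the largest such d is 2.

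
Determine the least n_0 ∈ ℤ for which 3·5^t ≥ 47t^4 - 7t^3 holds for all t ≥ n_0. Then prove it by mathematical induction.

n_0 = 7

At t = 6: 46875 < 59400, so the inequality fails and n_0 ≥ 7. We prove 3·5^t ≥ 47t^4 - 7t^3 for all t ≥ 7.
For the base case t = 7: 3·5^t = 234375 and 47t^4 - 7t^3 = 110446, so 234375 ≥ 110446.
Suppose the result is true for t = p, so 3·5^p ≥ 47p^4 - 7p^3.
Then 3·5^(p + 1) = 5·(3·5^p) ≥ 5·(47p^4 - 7p^3).
Also, for p ≥ 7 we have 5·(47p^4 - 7p^3) ≥ 47(p+1)^4 - 7(p+1)^3, since 5·(47p^4 - 7p^3) − (47(p+1)^4 - 7(p+1)^3) = 188p^4 - 216p^3 - 261p^2 - 167p - 40, which is nonnegative for all p ≥ 7.
Combining, 3·5^(p + 1) ≥ 47(p+1)^4 - 7(p+1)^3.
Hence, by induction on t, the claim holds for every t ≥ 7.
Hence the smallest such n_0 is 7.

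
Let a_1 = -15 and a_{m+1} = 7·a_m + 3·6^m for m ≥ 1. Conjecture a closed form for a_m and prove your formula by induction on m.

Computing the first terms: a_1 = -15, a_2 = -87, a_3 = -501. This suggests a_m = -3·6^m + 3·7^(m - 1).
For the base case m = 1: the formula gives -15 = -15 = a_1.
Inductive step: assume the claim holds for m = r, so a_r = -3·6^r + 3·7^(r - 1).
Then a_{r+1} = 7·a_r + 3·6^r = 7·(-3·6^r + 3·7^(r - 1)) + 3·6^r = -3·6^(r + 1) + 3·7^r = -3·6^(r+1) + 3·7^((r+1) - 1),
which is the claimed formula at m = r+1.
By induction, the statement is established for all m ≥ 1.

a_m = -3·6^m + 3·7^(m - 1)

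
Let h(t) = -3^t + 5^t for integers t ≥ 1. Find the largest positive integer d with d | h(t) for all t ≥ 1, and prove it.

d = 2

Computing the first values: h(1) = 2 and h(2) = 16; gcd(2, 16) = 2, so d ≤ 2.
We prove 2 | -3^t + 5^t for all t ≥ 1 by induction on t.
For the base case t = 1: h(1) = 2 = 2·(1), so 2 | h(1).
For the inductive step, assume it holds for an arbitrary k ≥ 1, i.e. 2 | h(k). Then
5^{k+1} − 3^{k+1} = 5·5^k − 3·3^k = 5·(5^k − 3^k) + (2)·3^k. The first term is divisible by 2 by the inductive hypothesis, and the second term (2)·3^k is divisible by 2 since 2 | 2. Hence 2 | h(k+1).
This completes the induction.
Therefore the largest such d is 2.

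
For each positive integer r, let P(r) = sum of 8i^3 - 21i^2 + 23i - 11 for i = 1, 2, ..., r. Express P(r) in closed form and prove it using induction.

P(r) = r(2r^3 - 3r^2 + 3r - 3)

We claim P(r) = r(2r^3 - 3r^2 + 3r - 3) for all r ≥ 1.
Base case (r = 1): P(1) = -1, and the closed form gives -1. They agree.
Suppose the result is true for r = i, so P(i) = i(2i^3 - 3i^2 + 3i - 3).
Then P(i+1) = P(i) + (8i^3 + 3i^2 + 5i - 1) = (i(2i^3 - 3i^2 + 3i - 3)) + (8i^3 + 3i^2 + 5i - 1).
Simplifying, P(i+1) = (i + 1)(2i^3 + 3i^2 + 3i - 1) = (i+1)(2(i+1)^3 - 3(i+1)^2 + 3(i+1) - 3),
which is the closed form with r = i+1.
Hence, by induction on r, the claim holds for every r ≥ 1.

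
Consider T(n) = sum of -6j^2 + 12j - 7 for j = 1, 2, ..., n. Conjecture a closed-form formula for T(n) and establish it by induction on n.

We claim T(n) = -n(2n^2 - 3n + 2) for all n ≥ 1.
For the base case n = 1: T(1) = -1, and the closed form gives -1. They agree.
For the inductive step, assume it holds for an arbitrary j ≥ 1, so T(j) = j(-2j^2 + 3j - 2).
Then T(j+1) = T(j) + (-6j^2 - 1) = (j(-2j^2 + 3j - 2)) + (-6j^2 - 1).
Simplifying, T(j+1) = -(j + 1)(2j^2 + j + 1) = -(j+1)(2(j+1)^2 - 3(j+1) + 2),
which is the closed form with n = j+1.
By induction, the statement is established for all n ≥ 1.

T(n) = -n(2n^2 - 3n + 2)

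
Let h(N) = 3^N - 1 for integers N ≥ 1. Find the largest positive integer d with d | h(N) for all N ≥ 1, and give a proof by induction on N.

Computing the first values: h(1) = 2 and h(2) = 8; gcd(2, 8) = 2, so d ≤ 2.
We prove 2 | 3^N - 1 for all N ≥ 1 by induction on N.
For the base case N = 1: h(1) = 2 = 2·(1), so 2 | h(1).
Suppose the result is true for N = k, i.e. 2 | h(k). Then
3^{k+1} − 1^{k+1} = 3·3^k − 1·1^k = 3·(3^k − 1^k) + (2)·1^k. The first term is divisible by 2 by the inductive hypothesis, and the second term (2)·1^k is divisible by 2 since 2 | 2. Hence 2 | h(k+1).
This completes the induction.
Therefore the largest such d is 2.

d = 2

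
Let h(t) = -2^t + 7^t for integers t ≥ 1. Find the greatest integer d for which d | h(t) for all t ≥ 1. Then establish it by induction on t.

d = 5

Computing the first values: h(1) = 5 and h(2) = 45; gcd(5, 45) = 5, so d ≤ 5.
We prove 5 | -2^t + 7^t for all t ≥ 1 by induction on t.
Base case (t = 1): h(1) = 5 = 5·(1), so 5 | h(1).
Inductive step: assume the claim holds for t = r, i.e. 5 | h(r). Then
7^{r+1} − 2^{r+1} = 7·7^r − 2·2^r = 7·(7^r − 2^r) + (5)·2^r. The first term is divisible by 5 by the inductive hypothesis, and the second term (5)·2^r is divisible by 5 since 5 | 5. Hence 5 | h(r+1).
This completes the induction.
Therefore the largest such d is 5.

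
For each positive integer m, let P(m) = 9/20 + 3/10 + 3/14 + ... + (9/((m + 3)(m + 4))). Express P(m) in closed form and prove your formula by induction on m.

We claim P(m) = 9m/(4(m + 4)) for all m ≥ 1.
Base case (m = 1): P(1) = 9/20, and the closed form gives 9/20. They agree.
Inductive step: assume the claim holds for m = p, so P(p) = 9p/(4(p + 4)).
Then P(p+1) = P(p) + (9/((p + 4)(p + 5))) = (9p/(4(p + 4))) + (9/((p + 4)(p + 5))).
Simplifying, P(p+1) = 9(p + 1)/(4(p + 5)) = 9(p+1)/(4((p+1) + 4)),
which is the closed form with m = p+1.
By the principle of mathematical induction, the result holds for all m ≥ 1.

P(m) = 9m/(4(m + 4))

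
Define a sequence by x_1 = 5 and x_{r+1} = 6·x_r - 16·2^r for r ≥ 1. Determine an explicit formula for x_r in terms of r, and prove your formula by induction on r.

x_r = 2^(r + 2) - 3·6^(r - 1)

Computing the first terms: x_1 = 5, x_2 = -2, x_3 = -76. This suggests x_r = 2^(r + 2) - 3·6^(r - 1).
Base step (r = 1): the formula gives 5 = 5 = x_1.
Inductive step: suppose the statement holds for some k ≥ 1, so x_k = 2^(k + 2) - 3·6^(k - 1).
Then x_{k+1} = 6·x_k - 16·2^k = 6·(2^(k + 2) - 3·6^(k - 1)) - 16·2^k = 2^(k + 3) - 3·6^k = 2^((k+1) + 2) - 3·6^((k+1) - 1),
which is the claimed formula at r = k+1.
By the principle of mathematical induction, the result holds for all r ≥ 1.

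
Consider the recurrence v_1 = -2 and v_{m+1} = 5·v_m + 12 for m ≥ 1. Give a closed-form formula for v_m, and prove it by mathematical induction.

v_m = 5^(m - 1) - 3

Computing the first terms: v_1 = -2, v_2 = 2, v_3 = 22. This suggests v_m = 5^(m - 1) - 3.
For the base case m = 1: the formula gives -2 = -2 = v_1.
Inductive step: assume the claim holds for m = r, so v_r = 5^(r - 1) - 3.
Then v_{r+1} = 5·v_r + 12 = 5·(5^(r - 1) - 3) + 12 = 5^r - 3 = 5^((r+1) - 1) - 3,
which is the claimed formula at m = r+1.
By the principle of mathematical induction, the result holds for all m ≥ 1.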